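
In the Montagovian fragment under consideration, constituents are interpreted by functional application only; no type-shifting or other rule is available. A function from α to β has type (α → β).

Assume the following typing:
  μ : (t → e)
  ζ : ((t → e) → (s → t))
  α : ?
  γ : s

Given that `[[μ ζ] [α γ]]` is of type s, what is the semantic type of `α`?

[[μ ζ] [α γ]] is required to be s. [μ ζ] : (s → t) cannot yield s as functor, so [α γ] : ((s → t) → s).
[α γ] is required to be ((s → t) → s). γ : s cannot yield ((s → t) → s) as functor, so α : (s → ((s → t) → s)).

(s → ((s → t) → s))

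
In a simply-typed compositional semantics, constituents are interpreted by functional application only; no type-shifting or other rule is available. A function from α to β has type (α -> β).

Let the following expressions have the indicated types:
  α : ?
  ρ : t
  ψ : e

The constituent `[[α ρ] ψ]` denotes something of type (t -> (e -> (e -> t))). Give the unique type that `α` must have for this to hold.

(t -> (e -> (t -> (e -> (e -> t)))))

At [[α ρ] ψ] (required: (t -> (e -> (e -> t)))): ψ is e, which is not a function with range (t -> (e -> (e -> t))); hence [α ρ] is the functor — type (e -> (t -> (e -> (e -> t)))).
At [α ρ] (required: (e -> (t -> (e -> (e -> t))))): ρ is t, which is not a function with range (e -> (t -> (e -> (e -> t)))); hence α is the functor — type (t -> (e -> (t -> (e -> (e -> t))))).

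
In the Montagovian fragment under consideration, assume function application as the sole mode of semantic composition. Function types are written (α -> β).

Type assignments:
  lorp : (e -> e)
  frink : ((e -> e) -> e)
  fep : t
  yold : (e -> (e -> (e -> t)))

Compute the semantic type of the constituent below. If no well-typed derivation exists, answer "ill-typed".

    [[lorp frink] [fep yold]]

[lorp frink]: functor frink : ((e -> e) -> e), argument lorp : (e -> e); result e.
[fep yold]: t with (e -> (e -> (e -> t))) — neither is a function whose domain matches the other; composition fails here.

ill-typed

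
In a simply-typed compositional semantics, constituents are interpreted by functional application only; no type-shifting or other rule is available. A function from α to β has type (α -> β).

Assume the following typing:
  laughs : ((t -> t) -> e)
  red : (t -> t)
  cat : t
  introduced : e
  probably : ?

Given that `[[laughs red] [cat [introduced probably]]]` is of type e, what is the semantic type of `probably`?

[[laughs red] [cat [introduced probably]]] must have type e. The sister [laughs red] has type e; that is not a function onto e, so [cat [introduced probably]] must be the functor, of type (e -> e).
[cat [introduced probably]] must have type (e -> e). The sister cat has type t; that is not a function onto (e -> e), so [introduced probably] must be the functor, of type (t -> (e -> e)).
[introduced probably] must have type (t -> (e -> e)). The sister introduced has type e; that is not a function onto (t -> (e -> e)), so probably must be the functor, of type (e -> (t -> (e -> e))).

(e -> (t -> (e -> e)))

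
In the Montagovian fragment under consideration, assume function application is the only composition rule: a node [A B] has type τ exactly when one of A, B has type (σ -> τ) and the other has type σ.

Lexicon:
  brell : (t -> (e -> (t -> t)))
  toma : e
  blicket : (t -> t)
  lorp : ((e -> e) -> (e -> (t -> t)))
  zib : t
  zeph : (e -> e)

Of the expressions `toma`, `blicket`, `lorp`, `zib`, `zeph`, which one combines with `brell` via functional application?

zib

toma : e — brell needs t; toma needs nothing (atomic); neither fits.
blicket : (t -> t) — brell needs t; blicket needs t; neither fits.
lorp : ((e -> e) -> (e -> (t -> t))) — brell needs t; lorp needs (e -> e); neither fits.
zib — combines: brell : (t -> (e -> (t -> t))) takes zib : t as argument, giving (e -> (t -> t)).
zeph : (e -> e) — brell needs t; zeph needs e; neither fits.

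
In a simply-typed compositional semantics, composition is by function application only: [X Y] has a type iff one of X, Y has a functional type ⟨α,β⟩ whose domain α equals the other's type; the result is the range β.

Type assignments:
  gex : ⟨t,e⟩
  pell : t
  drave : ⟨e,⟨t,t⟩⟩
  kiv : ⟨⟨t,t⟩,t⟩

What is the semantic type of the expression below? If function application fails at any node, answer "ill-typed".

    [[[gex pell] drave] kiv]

[gex pell]: functor gex : ⟨t,e⟩, argument pell : t; result e.
[[gex pell] drave]: functor drave : ⟨e,⟨t,t⟩⟩, argument [gex pell] : e; result ⟨t,t⟩.
[[[gex pell] drave] kiv]: functor kiv : ⟨⟨t,t⟩,t⟩, argument [[gex pell] drave] : ⟨t,t⟩; result t.

t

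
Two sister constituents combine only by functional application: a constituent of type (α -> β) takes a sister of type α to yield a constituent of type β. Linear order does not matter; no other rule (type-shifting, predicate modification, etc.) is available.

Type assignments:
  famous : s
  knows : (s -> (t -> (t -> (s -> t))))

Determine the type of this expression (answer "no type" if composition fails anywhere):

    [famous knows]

(t -> (t -> (s -> t)))

[famous knows]: knows is (s -> (t -> (t -> (s -> t)))), famous is s; result (t -> (t -> (s -> t))).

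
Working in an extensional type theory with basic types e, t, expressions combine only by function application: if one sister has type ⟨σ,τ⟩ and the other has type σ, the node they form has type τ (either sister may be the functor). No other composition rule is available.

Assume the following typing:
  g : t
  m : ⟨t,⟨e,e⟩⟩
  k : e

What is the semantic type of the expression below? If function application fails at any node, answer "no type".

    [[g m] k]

e

[g m]: ⟨t,⟨e,e⟩⟩ applied to t yields ⟨e,e⟩.
[[g m] k]: ⟨e,e⟩ applied to e yields e.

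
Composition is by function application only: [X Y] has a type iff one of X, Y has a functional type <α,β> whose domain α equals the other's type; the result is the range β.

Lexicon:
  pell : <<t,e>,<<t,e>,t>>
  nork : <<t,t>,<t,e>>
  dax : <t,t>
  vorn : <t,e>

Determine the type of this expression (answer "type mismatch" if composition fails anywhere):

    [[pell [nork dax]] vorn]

At [nork dax], nork : <<t,t>,<t,e>> takes dax : <t,t>, giving <t,e>.
At [pell [nork dax]], pell : <<t,e>,<<t,e>,t>> takes [nork dax] : <t,e>, giving <<t,e>,t>.
At [[pell [nork dax]] vorn], [pell [nork dax]] : <<t,e>,t> takes vorn : <t,e>, giving t.

t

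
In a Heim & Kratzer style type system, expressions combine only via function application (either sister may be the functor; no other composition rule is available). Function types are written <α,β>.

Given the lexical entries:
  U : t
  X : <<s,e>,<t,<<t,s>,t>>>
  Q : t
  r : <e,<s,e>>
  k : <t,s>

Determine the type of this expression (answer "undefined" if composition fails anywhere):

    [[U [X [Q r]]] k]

[Q r]: t and <e,<s,e>> cannot combine by function application — type clash.

undefined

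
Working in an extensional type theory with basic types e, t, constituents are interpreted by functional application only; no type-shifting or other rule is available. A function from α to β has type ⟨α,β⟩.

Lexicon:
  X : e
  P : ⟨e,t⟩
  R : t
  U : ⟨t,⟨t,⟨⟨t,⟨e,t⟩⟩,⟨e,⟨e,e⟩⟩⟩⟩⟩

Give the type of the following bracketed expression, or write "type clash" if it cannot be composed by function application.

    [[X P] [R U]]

[X P]: ⟨e,t⟩ applied to e yields t.
[R U]: ⟨t,⟨t,⟨⟨t,⟨e,t⟩⟩,⟨e,⟨e,e⟩⟩⟩⟩⟩ applied to t yields ⟨t,⟨⟨t,⟨e,t⟩⟩,⟨e,⟨e,e⟩⟩⟩⟩.
[[X P] [R U]]: ⟨t,⟨⟨t,⟨e,t⟩⟩,⟨e,⟨e,e⟩⟩⟩⟩ applied to t yields ⟨⟨t,⟨e,t⟩⟩,⟨e,⟨e,e⟩⟩⟩.

⟨⟨t,⟨e,t⟩⟩,⟨e,⟨e,e⟩⟩⟩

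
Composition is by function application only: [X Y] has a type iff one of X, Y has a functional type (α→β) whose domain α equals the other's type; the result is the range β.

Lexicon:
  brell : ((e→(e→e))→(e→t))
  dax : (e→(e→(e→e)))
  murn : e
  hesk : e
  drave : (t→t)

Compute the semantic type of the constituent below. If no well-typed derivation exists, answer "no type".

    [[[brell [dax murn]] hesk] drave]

[dax murn]: (e→(e→(e→e))) applied to e yields (e→(e→e)).
[brell [dax murn]]: ((e→(e→e))→(e→t)) applied to (e→(e→e)) yields (e→t).
[[brell [dax murn]] hesk]: (e→t) applied to e yields t.
[[[brell [dax murn]] hesk] drave]: (t→t) applied to t yields t.

t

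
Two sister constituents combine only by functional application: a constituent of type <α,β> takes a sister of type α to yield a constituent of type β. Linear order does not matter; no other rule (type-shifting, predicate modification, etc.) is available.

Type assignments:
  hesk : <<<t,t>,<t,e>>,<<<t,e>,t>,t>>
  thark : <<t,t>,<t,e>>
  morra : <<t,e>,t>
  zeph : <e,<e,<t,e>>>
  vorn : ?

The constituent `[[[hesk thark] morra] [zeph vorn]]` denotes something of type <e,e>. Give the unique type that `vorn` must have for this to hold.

<<e,<e,<t,e>>>,<t,<e,e>>>

[[[hesk thark] morra] [zeph vorn]] must have type <e,e>. The sister [[hesk thark] morra] has type t; that is not a function onto <e,e>, so [zeph vorn] must be the functor, of type <t,<e,e>>.
[zeph vorn] must have type <t,<e,e>>. The sister zeph has type <e,<e,<t,e>>>; that is not a function onto <t,<e,e>>, so vorn must be the functor, of type <<e,<e,<t,e>>>,<t,<e,e>>>.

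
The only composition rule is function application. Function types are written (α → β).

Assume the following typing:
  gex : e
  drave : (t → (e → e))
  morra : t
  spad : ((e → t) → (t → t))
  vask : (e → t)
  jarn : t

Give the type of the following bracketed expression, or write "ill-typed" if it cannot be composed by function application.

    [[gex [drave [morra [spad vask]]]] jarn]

[spad vask]: functor spad : ((e → t) → (t → t)), argument vask : (e → t); result (t → t).
[morra [spad vask]]: functor [spad vask] : (t → t), argument morra : t; result t.
[drave [morra [spad vask]]]: functor drave : (t → (e → e)), argument [morra [spad vask]] : t; result (e → e).
[gex [drave [morra [spad vask]]]]: functor [drave [morra [spad vask]]] : (e → e), argument gex : e; result e.
At [[gex [drave [morra [spad vask]]]] jarn]: neither e nor t can take the other as argument; the node is ill-typed.

ill-typed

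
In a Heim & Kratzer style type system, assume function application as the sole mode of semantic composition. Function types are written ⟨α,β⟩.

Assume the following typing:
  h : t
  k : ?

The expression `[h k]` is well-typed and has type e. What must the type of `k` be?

At [h k] (required: e): h is t, which is not a function with range e; hence k is the functor — type ⟨t,e⟩.

⟨t,e⟩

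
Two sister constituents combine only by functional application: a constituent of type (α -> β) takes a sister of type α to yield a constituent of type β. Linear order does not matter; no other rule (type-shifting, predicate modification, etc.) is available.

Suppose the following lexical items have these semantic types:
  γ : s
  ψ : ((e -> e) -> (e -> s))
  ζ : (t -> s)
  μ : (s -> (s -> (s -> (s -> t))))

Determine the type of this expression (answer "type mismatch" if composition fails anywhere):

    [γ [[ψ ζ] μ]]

type mismatch

At [ψ ζ]: neither ((e -> e) -> (e -> s)) nor (t -> s) can take the other as argument; the node is ill-typed.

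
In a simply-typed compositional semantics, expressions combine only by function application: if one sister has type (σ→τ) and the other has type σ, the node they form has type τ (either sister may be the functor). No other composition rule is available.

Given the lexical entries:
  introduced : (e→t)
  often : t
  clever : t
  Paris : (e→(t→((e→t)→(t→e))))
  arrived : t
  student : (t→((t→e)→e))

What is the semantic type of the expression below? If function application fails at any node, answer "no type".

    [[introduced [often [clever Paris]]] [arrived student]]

At [clever Paris]: neither t nor (e→(t→((e→t)→(t→e)))) can take the other as argument; the node is ill-typed.

no type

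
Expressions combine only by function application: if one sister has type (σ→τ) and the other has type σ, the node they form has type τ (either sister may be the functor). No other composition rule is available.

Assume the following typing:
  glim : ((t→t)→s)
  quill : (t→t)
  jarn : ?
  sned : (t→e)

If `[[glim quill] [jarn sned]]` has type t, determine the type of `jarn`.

((t→e)→(s→t))

[[glim quill] [jarn sned]] is required to be t. [glim quill] : s cannot yield t as functor, so [jarn sned] : (s→t).
[jarn sned] is required to be (s→t). sned : (t→e) cannot yield (s→t) as functor, so jarn : ((t→e)→(s→t)).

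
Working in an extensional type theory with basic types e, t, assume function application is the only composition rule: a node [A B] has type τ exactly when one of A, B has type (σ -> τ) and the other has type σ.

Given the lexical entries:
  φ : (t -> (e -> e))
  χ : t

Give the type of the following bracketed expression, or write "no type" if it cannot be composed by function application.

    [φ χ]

At [φ χ], φ : (t -> (e -> e)) takes χ : t, giving (e -> e).

(e -> e)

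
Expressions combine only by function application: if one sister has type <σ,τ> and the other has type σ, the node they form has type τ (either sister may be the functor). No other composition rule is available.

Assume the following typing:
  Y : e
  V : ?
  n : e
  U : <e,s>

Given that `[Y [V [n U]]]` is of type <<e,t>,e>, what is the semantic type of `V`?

<s,<e,<<e,t>,e>>>

For [Y [V [n U]]] to have type <<e,t>,e> with Y of type e, [V [n U]] must be the function: [V [n U]] : <e,<<e,t>,e>>.
For [V [n U]] to have type <e,<<e,t>,e>> with [n U] of type s, V must be the function: V : <s,<e,<<e,t>,e>>>.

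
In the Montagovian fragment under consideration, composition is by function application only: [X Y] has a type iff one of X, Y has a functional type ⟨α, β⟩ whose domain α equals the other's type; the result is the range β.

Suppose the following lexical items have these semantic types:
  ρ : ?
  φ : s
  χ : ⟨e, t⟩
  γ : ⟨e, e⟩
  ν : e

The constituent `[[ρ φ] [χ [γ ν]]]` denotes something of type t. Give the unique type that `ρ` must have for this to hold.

[[ρ φ] [χ [γ ν]]] must have type t. The sister [χ [γ ν]] has type t; that is not a function onto t, so [ρ φ] must be the functor, of type ⟨t, t⟩.
[ρ φ] must have type ⟨t, t⟩. The sister φ has type s; that is not a function onto ⟨t, t⟩, so ρ must be the functor, of type ⟨s, ⟨t, t⟩⟩.

⟨s, ⟨t, t⟩⟩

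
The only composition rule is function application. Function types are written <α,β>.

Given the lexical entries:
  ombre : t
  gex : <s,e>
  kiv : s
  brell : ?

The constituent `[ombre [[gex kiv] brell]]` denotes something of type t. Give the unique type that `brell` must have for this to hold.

For [ombre [[gex kiv] brell]] to have type t with ombre of type t, [[gex kiv] brell] must be the function: [[gex kiv] brell] : <t,t>.
For [[gex kiv] brell] to have type <t,t> with [gex kiv] of type e, brell must be the function: brell : <e,<t,t>>.

<e,<t,t>>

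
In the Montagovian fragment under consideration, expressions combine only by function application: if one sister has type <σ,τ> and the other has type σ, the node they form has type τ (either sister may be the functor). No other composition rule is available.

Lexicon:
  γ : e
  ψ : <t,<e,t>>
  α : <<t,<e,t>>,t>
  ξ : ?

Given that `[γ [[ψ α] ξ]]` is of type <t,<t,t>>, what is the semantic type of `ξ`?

<t,<e,<t,<t,t>>>>

[γ [[ψ α] ξ]] must have type <t,<t,t>>. The sister γ has type e; that is not a function onto <t,<t,t>>, so [[ψ α] ξ] must be the functor, of type <e,<t,<t,t>>>.
[[ψ α] ξ] must have type <e,<t,<t,t>>>. The sister [ψ α] has type t; that is not a function onto <e,<t,<t,t>>>, so ξ must be the functor, of type <t,<e,<t,<t,t>>>>.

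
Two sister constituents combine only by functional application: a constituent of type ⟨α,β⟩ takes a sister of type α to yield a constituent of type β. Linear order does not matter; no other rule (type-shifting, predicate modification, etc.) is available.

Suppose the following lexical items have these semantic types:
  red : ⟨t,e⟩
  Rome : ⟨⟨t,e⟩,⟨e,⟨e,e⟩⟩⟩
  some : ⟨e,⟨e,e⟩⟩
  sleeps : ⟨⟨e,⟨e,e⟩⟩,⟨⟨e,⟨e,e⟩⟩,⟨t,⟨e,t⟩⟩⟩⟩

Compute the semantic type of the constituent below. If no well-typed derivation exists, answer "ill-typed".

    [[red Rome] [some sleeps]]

⟨t,⟨e,t⟩⟩

[red Rome]: ⟨⟨t,e⟩,⟨e,⟨e,e⟩⟩⟩ applied to ⟨t,e⟩ yields ⟨e,⟨e,e⟩⟩.
[some sleeps]: ⟨⟨e,⟨e,e⟩⟩,⟨⟨e,⟨e,e⟩⟩,⟨t,⟨e,t⟩⟩⟩⟩ applied to ⟨e,⟨e,e⟩⟩ yields ⟨⟨e,⟨e,e⟩⟩,⟨t,⟨e,t⟩⟩⟩.
[[red Rome] [some sleeps]]: ⟨⟨e,⟨e,e⟩⟩,⟨t,⟨e,t⟩⟩⟩ applied to ⟨e,⟨e,e⟩⟩ yields ⟨t,⟨e,t⟩⟩.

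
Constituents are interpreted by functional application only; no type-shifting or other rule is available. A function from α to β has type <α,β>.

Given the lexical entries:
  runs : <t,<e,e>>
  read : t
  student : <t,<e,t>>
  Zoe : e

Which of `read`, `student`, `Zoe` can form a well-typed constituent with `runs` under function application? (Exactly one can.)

read

read — combines: runs : <t,<e,e>> takes read : t as argument, giving <e,e>.
student : <t,<e,t>> — no; runs wants t, and student wants t.
Zoe : e — no; runs wants t, and Zoe wants nothing (atomic).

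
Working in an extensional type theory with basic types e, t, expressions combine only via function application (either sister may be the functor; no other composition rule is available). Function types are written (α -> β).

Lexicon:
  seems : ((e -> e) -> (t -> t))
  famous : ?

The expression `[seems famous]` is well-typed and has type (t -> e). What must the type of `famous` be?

[seems famous] must have type (t -> e). The sister seems has type ((e -> e) -> (t -> t)); that is not a function onto (t -> e), so famous must be the functor, of type (((e -> e) -> (t -> t)) -> (t -> e)).

(((e -> e) -> (t -> t)) -> (t -> e))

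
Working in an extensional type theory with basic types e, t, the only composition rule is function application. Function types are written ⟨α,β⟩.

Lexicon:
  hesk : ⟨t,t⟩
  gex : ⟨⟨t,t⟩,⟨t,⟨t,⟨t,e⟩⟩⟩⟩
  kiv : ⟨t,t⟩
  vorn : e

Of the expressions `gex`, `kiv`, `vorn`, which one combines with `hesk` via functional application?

gex — combines: gex : ⟨⟨t,t⟩,⟨t,⟨t,⟨t,e⟩⟩⟩⟩ takes hesk : ⟨t,t⟩ as argument, giving ⟨t,⟨t,⟨t,e⟩⟩⟩.
kiv : ⟨t,t⟩ — neither side's domain matches the other.
vorn : e — neither side's domain matches the other.

gex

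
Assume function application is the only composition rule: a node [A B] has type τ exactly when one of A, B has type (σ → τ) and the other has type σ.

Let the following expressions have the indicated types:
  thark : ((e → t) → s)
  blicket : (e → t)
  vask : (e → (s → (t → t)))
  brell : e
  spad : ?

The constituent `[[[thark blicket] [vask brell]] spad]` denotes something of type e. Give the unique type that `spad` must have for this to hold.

At [[[thark blicket] [vask brell]] spad] (required: e): [[thark blicket] [vask brell]] is (t → t), which is not a function with range e; hence spad is the functor — type ((t → t) → e).

((t → t) → e)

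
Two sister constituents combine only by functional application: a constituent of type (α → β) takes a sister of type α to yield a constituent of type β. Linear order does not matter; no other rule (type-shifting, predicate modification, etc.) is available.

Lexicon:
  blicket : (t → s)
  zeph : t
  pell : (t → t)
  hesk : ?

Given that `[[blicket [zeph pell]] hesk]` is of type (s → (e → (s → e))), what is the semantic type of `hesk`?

At [[blicket [zeph pell]] hesk] (required: (s → (e → (s → e)))): [blicket [zeph pell]] is s, which is not a function with range (s → (e → (s → e))); hence hesk is the functor — type (s → (s → (e → (s → e)))).

(s → (s → (e → (s → e))))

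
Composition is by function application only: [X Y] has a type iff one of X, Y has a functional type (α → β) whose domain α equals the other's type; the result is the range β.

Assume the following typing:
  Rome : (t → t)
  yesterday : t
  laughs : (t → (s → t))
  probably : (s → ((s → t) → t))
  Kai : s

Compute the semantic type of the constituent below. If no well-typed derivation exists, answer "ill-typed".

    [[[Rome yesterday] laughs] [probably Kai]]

At [Rome yesterday], Rome : (t → t) takes yesterday : t, giving t.
At [[Rome yesterday] laughs], laughs : (t → (s → t)) takes [Rome yesterday] : t, giving (s → t).
At [probably Kai], probably : (s → ((s → t) → t)) takes Kai : s, giving ((s → t) → t).
At [[[Rome yesterday] laughs] [probably Kai]], [probably Kai] : ((s → t) → t) takes [[Rome yesterday] laughs] : (s → t), giving t.

t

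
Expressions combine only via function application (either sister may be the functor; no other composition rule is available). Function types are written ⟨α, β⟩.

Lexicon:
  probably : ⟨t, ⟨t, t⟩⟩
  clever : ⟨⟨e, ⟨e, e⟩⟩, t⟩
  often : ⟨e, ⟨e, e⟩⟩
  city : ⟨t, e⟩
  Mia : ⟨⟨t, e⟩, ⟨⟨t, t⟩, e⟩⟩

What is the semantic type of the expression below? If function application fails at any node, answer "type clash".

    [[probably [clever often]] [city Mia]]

At [clever often], clever : ⟨⟨e, ⟨e, e⟩⟩, t⟩ takes often : ⟨e, ⟨e, e⟩⟩, giving t.
At [probably [clever often]], probably : ⟨t, ⟨t, t⟩⟩ takes [clever often] : t, giving ⟨t, t⟩.
At [city Mia], Mia : ⟨⟨t, e⟩, ⟨⟨t, t⟩, e⟩⟩ takes city : ⟨t, e⟩, giving ⟨⟨t, t⟩, e⟩.
At [[probably [clever often]] [city Mia]], [city Mia] : ⟨⟨t, t⟩, e⟩ takes [probably [clever often]] : ⟨t, t⟩, giving e.

e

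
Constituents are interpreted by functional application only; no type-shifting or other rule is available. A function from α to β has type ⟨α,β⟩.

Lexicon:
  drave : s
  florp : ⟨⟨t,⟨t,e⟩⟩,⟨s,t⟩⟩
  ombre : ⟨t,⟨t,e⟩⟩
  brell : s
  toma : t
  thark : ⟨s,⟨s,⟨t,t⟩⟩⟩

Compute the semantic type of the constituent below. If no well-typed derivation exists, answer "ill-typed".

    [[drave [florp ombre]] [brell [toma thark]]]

At [florp ombre], florp : ⟨⟨t,⟨t,e⟩⟩,⟨s,t⟩⟩ takes ombre : ⟨t,⟨t,e⟩⟩, giving ⟨s,t⟩.
At [drave [florp ombre]], [florp ombre] : ⟨s,t⟩ takes drave : s, giving t.
At [toma thark]: neither t nor ⟨s,⟨s,⟨t,t⟩⟩⟩ can take the other as argument; the node is ill-typed.

ill-typed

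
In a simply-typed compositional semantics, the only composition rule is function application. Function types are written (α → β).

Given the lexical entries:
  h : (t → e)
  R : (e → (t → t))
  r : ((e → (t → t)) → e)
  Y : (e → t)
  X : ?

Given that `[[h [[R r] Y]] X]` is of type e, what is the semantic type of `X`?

For [[h [[R r] Y]] X] to have type e with [h [[R r] Y]] of type e, X must be the function: X : (e → e).

(e → e)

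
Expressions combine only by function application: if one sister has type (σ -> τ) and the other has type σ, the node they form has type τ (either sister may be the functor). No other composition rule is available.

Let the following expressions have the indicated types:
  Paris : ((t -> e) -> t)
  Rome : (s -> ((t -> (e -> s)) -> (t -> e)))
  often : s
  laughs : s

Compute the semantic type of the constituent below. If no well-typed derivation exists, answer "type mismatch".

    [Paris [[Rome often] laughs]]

[Rome often]: (s -> ((t -> (e -> s)) -> (t -> e))) applied to s yields ((t -> (e -> s)) -> (t -> e)).
At [[Rome often] laughs]: neither ((t -> (e -> s)) -> (t -> e)) nor s can take the other as argument; the node is ill-typed.

type mismatch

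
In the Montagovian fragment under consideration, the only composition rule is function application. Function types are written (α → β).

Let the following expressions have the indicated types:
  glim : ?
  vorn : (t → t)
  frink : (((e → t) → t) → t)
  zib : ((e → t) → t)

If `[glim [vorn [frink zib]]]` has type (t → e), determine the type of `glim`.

For [glim [vorn [frink zib]]] to have type (t → e) with [vorn [frink zib]] of type t, glim must be the function: glim : (t → (t → e)).

(t → (t → e))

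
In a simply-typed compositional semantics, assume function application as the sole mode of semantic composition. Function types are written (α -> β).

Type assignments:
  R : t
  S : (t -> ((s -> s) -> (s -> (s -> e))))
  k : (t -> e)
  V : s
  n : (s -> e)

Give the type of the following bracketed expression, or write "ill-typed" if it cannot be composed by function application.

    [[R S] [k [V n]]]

[R S]: (t -> ((s -> s) -> (s -> (s -> e)))) applied to t yields ((s -> s) -> (s -> (s -> e))).
[V n]: (s -> e) applied to s yields e.
[k [V n]]: (t -> e) with e — neither is a function whose domain matches the other; composition fails here.

ill-typed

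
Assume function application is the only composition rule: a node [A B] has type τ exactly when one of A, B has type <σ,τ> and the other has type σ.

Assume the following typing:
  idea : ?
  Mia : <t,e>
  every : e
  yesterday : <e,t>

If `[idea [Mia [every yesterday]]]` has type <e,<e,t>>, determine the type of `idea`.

For [idea [Mia [every yesterday]]] to have type <e,<e,t>> with [Mia [every yesterday]] of type e, idea must be the function: idea : <e,<e,<e,t>>>.

<e,<e,<e,t>>>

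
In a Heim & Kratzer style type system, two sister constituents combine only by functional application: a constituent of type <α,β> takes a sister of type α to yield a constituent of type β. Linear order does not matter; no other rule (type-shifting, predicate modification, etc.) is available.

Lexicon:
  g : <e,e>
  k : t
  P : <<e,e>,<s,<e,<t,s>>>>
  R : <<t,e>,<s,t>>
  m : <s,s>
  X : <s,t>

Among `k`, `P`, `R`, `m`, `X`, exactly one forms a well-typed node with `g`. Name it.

k : t — no; g wants e, and k wants nothing (atomic).
P — combines: P : <<e,e>,<s,<e,<t,s>>>> takes g : <e,e> as argument, giving <s,<e,<t,s>>>.
R : <<t,e>,<s,t>> — no; g wants e, and R wants <t,e>.
m : <s,s> — no; g wants e, and m wants s.
X : <s,t> — no; g wants e, and X wants s.

P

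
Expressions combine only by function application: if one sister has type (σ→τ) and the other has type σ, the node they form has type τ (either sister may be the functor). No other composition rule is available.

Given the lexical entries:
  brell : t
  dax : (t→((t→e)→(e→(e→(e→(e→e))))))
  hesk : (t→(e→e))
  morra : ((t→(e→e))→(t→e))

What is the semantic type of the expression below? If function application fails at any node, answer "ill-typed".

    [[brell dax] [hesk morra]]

(e→(e→(e→(e→e))))

[brell dax]: dax is (t→((t→e)→(e→(e→(e→(e→e)))))), brell is t; result ((t→e)→(e→(e→(e→(e→e))))).
[hesk morra]: morra is ((t→(e→e))→(t→e)), hesk is (t→(e→e)); result (t→e).
[[brell dax] [hesk morra]]: [brell dax] is ((t→e)→(e→(e→(e→(e→e))))), [hesk morra] is (t→e); result (e→(e→(e→(e→e)))).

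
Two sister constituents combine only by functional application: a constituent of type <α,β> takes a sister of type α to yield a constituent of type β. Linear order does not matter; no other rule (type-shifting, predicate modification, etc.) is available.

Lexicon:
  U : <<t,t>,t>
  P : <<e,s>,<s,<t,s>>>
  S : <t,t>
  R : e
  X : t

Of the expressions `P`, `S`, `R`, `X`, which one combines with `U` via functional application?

P : <<e,s>,<s,<t,s>>> — no; U wants <t,t>, and P wants <e,s>.
S — combines: U : <<t,t>,t> takes S : <t,t> as argument, giving t.
R : e — no; U wants <t,t>, and R wants nothing (atomic).
X : t — no; U wants <t,t>, and X wants nothing (atomic).

S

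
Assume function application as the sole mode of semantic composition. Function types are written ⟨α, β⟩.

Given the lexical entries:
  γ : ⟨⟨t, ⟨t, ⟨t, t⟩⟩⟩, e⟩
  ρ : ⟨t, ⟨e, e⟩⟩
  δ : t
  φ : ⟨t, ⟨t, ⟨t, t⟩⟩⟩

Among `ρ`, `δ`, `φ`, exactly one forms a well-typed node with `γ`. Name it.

ρ : ⟨t, ⟨e, e⟩⟩ — neither side's domain matches the other.
δ : t — neither side's domain matches the other.
φ — combines: γ : ⟨⟨t, ⟨t, ⟨t, t⟩⟩⟩, e⟩ takes φ : ⟨t, ⟨t, ⟨t, t⟩⟩⟩ as argument, giving e.

φ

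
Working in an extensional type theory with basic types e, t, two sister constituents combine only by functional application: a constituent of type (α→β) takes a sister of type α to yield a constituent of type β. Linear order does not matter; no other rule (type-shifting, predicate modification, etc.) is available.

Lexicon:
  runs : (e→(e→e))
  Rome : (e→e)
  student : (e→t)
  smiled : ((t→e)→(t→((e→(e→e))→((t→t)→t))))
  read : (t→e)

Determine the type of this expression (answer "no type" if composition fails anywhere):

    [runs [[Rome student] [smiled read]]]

no type

[Rome student]: (e→e) with (e→t) — neither is a function whose domain matches the other; composition fails here.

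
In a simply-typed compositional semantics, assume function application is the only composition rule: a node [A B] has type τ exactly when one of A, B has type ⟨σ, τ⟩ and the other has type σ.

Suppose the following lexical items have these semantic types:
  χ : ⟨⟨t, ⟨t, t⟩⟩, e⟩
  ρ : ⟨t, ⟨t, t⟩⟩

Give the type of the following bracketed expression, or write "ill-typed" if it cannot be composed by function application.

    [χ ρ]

[χ ρ]: functor χ : ⟨⟨t, ⟨t, t⟩⟩, e⟩, argument ρ : ⟨t, ⟨t, t⟩⟩; result e.

e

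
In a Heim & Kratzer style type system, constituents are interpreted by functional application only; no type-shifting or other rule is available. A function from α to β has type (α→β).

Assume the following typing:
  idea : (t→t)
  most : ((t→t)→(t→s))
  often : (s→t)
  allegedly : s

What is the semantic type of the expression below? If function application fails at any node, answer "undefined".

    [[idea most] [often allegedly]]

s

At [idea most], most : ((t→t)→(t→s)) takes idea : (t→t), giving (t→s).
At [often allegedly], often : (s→t) takes allegedly : s, giving t.
At [[idea most] [often allegedly]], [idea most] : (t→s) takes [often allegedly] : t, giving s.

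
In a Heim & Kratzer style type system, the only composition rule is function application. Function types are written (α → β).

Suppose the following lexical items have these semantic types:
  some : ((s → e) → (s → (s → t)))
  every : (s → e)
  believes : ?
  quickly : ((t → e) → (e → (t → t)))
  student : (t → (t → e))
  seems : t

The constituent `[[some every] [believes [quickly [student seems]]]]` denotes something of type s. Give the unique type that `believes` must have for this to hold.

[[some every] [believes [quickly [student seems]]]] must have type s. The sister [some every] has type (s → (s → t)); that is not a function onto s, so [believes [quickly [student seems]]] must be the functor, of type ((s → (s → t)) → s).
[believes [quickly [student seems]]] must have type ((s → (s → t)) → s). The sister [quickly [student seems]] has type (e → (t → t)); that is not a function onto ((s → (s → t)) → s), so believes must be the functor, of type ((e → (t → t)) → ((s → (s → t)) → s)).

((e → (t → t)) → ((s → (s → t)) → s))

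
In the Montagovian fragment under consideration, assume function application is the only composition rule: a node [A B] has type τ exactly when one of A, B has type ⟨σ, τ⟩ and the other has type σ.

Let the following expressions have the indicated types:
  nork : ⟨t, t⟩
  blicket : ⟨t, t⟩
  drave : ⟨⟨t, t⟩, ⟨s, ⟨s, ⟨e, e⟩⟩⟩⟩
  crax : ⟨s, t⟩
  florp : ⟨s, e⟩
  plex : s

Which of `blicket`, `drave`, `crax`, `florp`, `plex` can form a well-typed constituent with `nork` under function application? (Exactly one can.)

drave

blicket : ⟨t, t⟩ — neither side's domain matches the other.
drave — combines: drave : ⟨⟨t, t⟩, ⟨s, ⟨s, ⟨e, e⟩⟩⟩⟩ takes nork : ⟨t, t⟩ as argument, giving ⟨s, ⟨s, ⟨e, e⟩⟩⟩.
crax : ⟨s, t⟩ — neither side's domain matches the other.
florp : ⟨s, e⟩ — neither side's domain matches the other.
plex : s — neither side's domain matches the other.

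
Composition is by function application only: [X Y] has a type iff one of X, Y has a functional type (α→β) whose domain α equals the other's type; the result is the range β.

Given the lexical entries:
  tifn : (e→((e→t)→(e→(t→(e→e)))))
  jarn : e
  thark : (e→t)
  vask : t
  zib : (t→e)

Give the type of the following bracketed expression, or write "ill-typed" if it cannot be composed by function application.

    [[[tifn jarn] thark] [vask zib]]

At [tifn jarn], tifn : (e→((e→t)→(e→(t→(e→e))))) takes jarn : e, giving ((e→t)→(e→(t→(e→e)))).
At [[tifn jarn] thark], [tifn jarn] : ((e→t)→(e→(t→(e→e)))) takes thark : (e→t), giving (e→(t→(e→e))).
At [vask zib], zib : (t→e) takes vask : t, giving e.
At [[[tifn jarn] thark] [vask zib]], [[tifn jarn] thark] : (e→(t→(e→e))) takes [vask zib] : e, giving (t→(e→e)).

(t→(e→e))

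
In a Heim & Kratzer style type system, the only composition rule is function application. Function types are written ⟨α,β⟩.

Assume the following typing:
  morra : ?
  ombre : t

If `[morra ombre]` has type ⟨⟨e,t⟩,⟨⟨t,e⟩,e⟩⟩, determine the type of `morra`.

At [morra ombre] (required: ⟨⟨e,t⟩,⟨⟨t,e⟩,e⟩⟩): ombre is t, which is not a function with range ⟨⟨e,t⟩,⟨⟨t,e⟩,e⟩⟩; hence morra is the functor — type ⟨t,⟨⟨e,t⟩,⟨⟨t,e⟩,e⟩⟩⟩.

⟨t,⟨⟨e,t⟩,⟨⟨t,e⟩,e⟩⟩⟩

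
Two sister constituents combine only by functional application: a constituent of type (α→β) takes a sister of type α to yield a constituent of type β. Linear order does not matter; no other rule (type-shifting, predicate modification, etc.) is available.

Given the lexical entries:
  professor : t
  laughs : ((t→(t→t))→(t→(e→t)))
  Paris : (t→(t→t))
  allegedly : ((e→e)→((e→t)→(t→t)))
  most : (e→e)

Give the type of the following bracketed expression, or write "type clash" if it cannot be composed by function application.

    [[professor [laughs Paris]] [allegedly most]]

[laughs Paris]: laughs is ((t→(t→t))→(t→(e→t))), Paris is (t→(t→t)); result (t→(e→t)).
[professor [laughs Paris]]: [laughs Paris] is (t→(e→t)), professor is t; result (e→t).
[allegedly most]: allegedly is ((e→e)→((e→t)→(t→t))), most is (e→e); result ((e→t)→(t→t)).
[[professor [laughs Paris]] [allegedly most]]: [allegedly most] is ((e→t)→(t→t)), [professor [laughs Paris]] is (e→t); result (t→t).

(t→t)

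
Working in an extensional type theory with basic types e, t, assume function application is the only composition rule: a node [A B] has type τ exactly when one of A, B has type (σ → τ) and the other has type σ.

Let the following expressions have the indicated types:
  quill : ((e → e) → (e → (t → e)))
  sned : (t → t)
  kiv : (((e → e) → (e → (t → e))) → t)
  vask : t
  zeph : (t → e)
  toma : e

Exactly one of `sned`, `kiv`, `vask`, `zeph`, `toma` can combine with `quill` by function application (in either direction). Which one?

sned : (t → t) — no; quill wants (e → e), and sned wants t.
kiv — combines: kiv : (((e → e) → (e → (t → e))) → t) takes quill : ((e → e) → (e → (t → e))) as argument, giving t.
vask : t — no; quill wants (e → e), and vask wants nothing (atomic).
zeph : (t → e) — no; quill wants (e → e), and zeph wants t.
toma : e — no; quill wants (e → e), and toma wants nothing (atomic).

kiv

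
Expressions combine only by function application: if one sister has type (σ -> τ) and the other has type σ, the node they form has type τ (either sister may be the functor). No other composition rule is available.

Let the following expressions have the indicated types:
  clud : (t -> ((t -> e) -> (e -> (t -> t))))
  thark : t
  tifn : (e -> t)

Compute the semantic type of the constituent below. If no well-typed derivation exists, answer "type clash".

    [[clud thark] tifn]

type clash

[clud thark]: (t -> ((t -> e) -> (e -> (t -> t)))) applied to t yields ((t -> e) -> (e -> (t -> t))).
[[clud thark] tifn]: ((t -> e) -> (e -> (t -> t))) with (e -> t) — neither is a function whose domain matches the other; composition fails here.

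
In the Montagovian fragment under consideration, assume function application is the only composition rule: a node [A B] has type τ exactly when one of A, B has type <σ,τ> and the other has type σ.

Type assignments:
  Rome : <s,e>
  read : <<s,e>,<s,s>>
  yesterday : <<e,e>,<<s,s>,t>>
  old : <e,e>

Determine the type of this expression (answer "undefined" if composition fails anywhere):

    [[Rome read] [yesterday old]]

[Rome read]: functor read : <<s,e>,<s,s>>, argument Rome : <s,e>; result <s,s>.
[yesterday old]: functor yesterday : <<e,e>,<<s,s>,t>>, argument old : <e,e>; result <<s,s>,t>.
[[Rome read] [yesterday old]]: functor [yesterday old] : <<s,s>,t>, argument [Rome read] : <s,s>; result t.

t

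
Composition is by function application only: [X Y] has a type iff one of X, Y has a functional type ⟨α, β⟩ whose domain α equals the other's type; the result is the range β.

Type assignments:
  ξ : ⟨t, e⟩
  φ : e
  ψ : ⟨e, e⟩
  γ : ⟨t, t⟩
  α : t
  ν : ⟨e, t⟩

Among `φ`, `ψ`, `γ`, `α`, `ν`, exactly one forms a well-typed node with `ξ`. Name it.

α

φ : e — no; ξ wants t, and φ wants nothing (atomic).
ψ : ⟨e, e⟩ — no; ξ wants t, and ψ wants e.
γ : ⟨t, t⟩ — no; ξ wants t, and γ wants t.
α — combines: ξ : ⟨t, e⟩ takes α : t as argument, giving e.
ν : ⟨e, t⟩ — no; ξ wants t, and ν wants e.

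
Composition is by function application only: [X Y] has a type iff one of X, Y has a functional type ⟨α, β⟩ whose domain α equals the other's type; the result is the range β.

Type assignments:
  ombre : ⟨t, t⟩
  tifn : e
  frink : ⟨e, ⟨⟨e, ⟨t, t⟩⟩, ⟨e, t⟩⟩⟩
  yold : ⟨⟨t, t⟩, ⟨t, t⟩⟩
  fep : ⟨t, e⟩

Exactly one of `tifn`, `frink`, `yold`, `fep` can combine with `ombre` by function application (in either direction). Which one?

yold

tifn : e — does not combine with ombre.
frink : ⟨e, ⟨⟨e, ⟨t, t⟩⟩, ⟨e, t⟩⟩⟩ — does not combine with ombre.
yold — combines: yold : ⟨⟨t, t⟩, ⟨t, t⟩⟩ takes ombre : ⟨t, t⟩ as argument, giving ⟨t, t⟩.
fep : ⟨t, e⟩ — does not combine with ombre.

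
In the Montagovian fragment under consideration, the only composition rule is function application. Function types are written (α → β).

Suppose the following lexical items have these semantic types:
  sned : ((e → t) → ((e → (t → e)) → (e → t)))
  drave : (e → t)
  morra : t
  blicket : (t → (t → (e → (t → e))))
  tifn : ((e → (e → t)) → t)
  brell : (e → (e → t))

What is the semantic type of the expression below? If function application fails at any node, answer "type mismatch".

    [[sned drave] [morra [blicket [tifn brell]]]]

(e → t)

At [sned drave], sned : ((e → t) → ((e → (t → e)) → (e → t))) takes drave : (e → t), giving ((e → (t → e)) → (e → t)).
At [tifn brell], tifn : ((e → (e → t)) → t) takes brell : (e → (e → t)), giving t.
At [blicket [tifn brell]], blicket : (t → (t → (e → (t → e)))) takes [tifn brell] : t, giving (t → (e → (t → e))).
At [morra [blicket [tifn brell]]], [blicket [tifn brell]] : (t → (e → (t → e))) takes morra : t, giving (e → (t → e)).
At [[sned drave] [morra [blicket [tifn brell]]]], [sned drave] : ((e → (t → e)) → (e → t)) takes [morra [blicket [tifn brell]]] : (e → (t → e)), giving (e → t).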